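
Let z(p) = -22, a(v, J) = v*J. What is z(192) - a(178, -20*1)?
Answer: 3538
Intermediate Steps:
a(v, J) = J*v
z(192) - a(178, -20*1) = -22 - (-20*1)*178 = -22 - (-20)*178 = -22 - 1*(-3560) = -22 + 3560 = 3538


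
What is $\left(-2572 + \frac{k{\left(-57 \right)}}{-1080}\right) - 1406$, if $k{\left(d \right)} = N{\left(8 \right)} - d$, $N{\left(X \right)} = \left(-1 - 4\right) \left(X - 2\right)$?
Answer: $- \frac{159121}{40} \approx -3978.0$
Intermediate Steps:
$N{\left(X \right)} = 10 - 5 X$ ($N{\left(X \right)} = - 5 \left(-2 + X\right) = 10 - 5 X$)
$k{\left(d \right)} = -30 - d$ ($k{\left(d \right)} = \left(10 - 40\right) - d = -30 - d$)
$\left(-2572 + \frac{k{\left(-57 \right)}}{-1080}\right) - 1406 = \left(-2572 + \frac{-30 - -57}{-1080}\right) - 1406 = \left(-2572 + \left(-30 + 57\right) \left(- \frac{1}{1080}\right)\right) - 1406 = \left(-2572 + 27 \left(- \frac{1}{1080}\right)\right) - 1406 = \left(-2572 - \frac{1}{40}\right) - 1406 = - \frac{102881}{40} - 1406 = - \frac{159121}{40}$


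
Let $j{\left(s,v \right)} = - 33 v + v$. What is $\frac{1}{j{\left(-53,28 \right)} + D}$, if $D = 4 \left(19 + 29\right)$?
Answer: $- \frac{1}{704} \approx -0.0014205$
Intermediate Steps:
$j{\left(s,v \right)} = - 32 v$
$D = 192$ ($D = 4 \cdot 48 = 192$)
$\frac{1}{j{\left(-53,28 \right)} + D} = \frac{1}{\left(-32\right) 28 + 192} = \frac{1}{-896 + 192} = \frac{1}{-704} = - \frac{1}{704}$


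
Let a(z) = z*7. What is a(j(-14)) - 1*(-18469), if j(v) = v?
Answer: 18371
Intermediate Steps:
a(z) = 7*z
a(j(-14)) - 1*(-18469) = 7*(-14) - 1*(-18469) = -98 + 18469 = 18371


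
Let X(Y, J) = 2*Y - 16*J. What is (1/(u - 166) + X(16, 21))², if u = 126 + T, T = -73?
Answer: 1180128609/12769 ≈ 92421.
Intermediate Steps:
X(Y, J) = -16*J + 2*Y
u = 53 (u = 126 - 73 = 53)
(1/(u - 166) + X(16, 21))² = (1/(53 - 166) + (-16*21 + 2*16))² = (1/(-113) + (-336 + 32))² = (-1/113 - 304)² = (-34353/113)² = 1180128609/12769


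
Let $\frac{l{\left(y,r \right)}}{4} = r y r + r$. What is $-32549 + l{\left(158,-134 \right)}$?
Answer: $11315107$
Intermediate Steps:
$l{\left(y,r \right)} = 4 r + 4 y r^{2}$ ($l{\left(y,r \right)} = 4 \left(r y r + r\right) = 4 \left(y r^{2} + r\right) = 4 \left(r + y r^{2}\right) = 4 r + 4 y r^{2}$)
$-32549 + l{\left(158,-134 \right)} = -32549 + 4 \left(-134\right) \left(1 - 21172\right) = -32549 + 4 \left(-134\right) \left(-21171\right) = -32549 + 11347656 = 11315107$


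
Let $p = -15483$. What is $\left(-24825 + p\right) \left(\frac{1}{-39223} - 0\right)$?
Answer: $\frac{40308}{39223} \approx 1.0277$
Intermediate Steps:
$\left(-24825 + p\right) \left(\frac{1}{-39223} - 0\right) = \left(-24825 - 15483\right) \left(\frac{1}{-39223} - 0\right) = - 40308 \left(- \frac{1}{39223} + 0\right) = \left(-40308\right) \left(- \frac{1}{39223}\right) = \frac{40308}{39223}$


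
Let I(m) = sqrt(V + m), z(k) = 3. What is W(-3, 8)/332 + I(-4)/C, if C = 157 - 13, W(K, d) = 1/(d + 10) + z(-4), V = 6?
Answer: 55/5976 + sqrt(2)/144 ≈ 0.019024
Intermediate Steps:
I(m) = sqrt(6 + m)
W(K, d) = 3 + 1/(10 + d) (W(K, d) = 1/(d + 10) + 3 = 1/(10 + d) + 3 = 3 + 1/(10 + d))
C = 144
W(-3, 8)/332 + I(-4)/C = ((31 + 3*8)/(10 + 8))/332 + sqrt(6 - 4)/144 = ((31 + 24)/18)*(1/332) + sqrt(2)*(1/144) = ((1/18)*55)*(1/332) + sqrt(2)/144 = (55/18)*(1/332) + sqrt(2)/144 = 55/5976 + sqrt(2)/144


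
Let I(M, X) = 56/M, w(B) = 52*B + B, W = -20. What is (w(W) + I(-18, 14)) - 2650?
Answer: -33418/9 ≈ -3713.1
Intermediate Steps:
w(B) = 53*B
(w(W) + I(-18, 14)) - 2650 = (53*(-20) + 56/(-18)) - 2650 = (-1060 + 56*(-1/18)) - 2650 = (-1060 - 28/9) - 2650 = -9568/9 - 2650 = -33418/9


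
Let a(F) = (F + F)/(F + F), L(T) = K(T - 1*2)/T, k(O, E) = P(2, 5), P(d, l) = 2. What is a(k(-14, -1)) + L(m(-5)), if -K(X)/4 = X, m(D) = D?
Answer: -23/5 ≈ -4.6000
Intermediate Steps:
k(O, E) = 2
K(X) = -4*X
L(T) = (8 - 4*T)/T (L(T) = (-4*(T - 1*2))/T = (-4*(T - 2))/T = (-4*(-2 + T))/T = (8 - 4*T)/T)
a(F) = 1 (a(F) = (2*F)/((2*F)) = (2*F)*(1/(2*F)) = 1)
a(k(-14, -1)) + L(m(-5)) = 1 + (-4 + 8/(-5)) = 1 + (-4 + 8*(-⅕)) = 1 + (-4 - 8/5) = 1 - 28/5 = -23/5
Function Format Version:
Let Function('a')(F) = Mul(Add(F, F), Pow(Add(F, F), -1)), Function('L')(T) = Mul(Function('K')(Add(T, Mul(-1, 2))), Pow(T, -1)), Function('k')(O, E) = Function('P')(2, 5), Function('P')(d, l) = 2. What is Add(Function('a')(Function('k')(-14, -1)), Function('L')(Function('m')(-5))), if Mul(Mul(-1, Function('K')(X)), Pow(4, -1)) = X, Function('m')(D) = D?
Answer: Rational(-23, 5) ≈ -4.6000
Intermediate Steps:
Function('k')(O, E) = 2
Function('K')(X) = Mul(-4, X)
Function('L')(T) = Mul(Pow(T, -1), Add(8, Mul(-4, T))) (Function('L')(T) = Mul(Mul(-4, Add(T, Mul(-1, 2))), Pow(T, -1)) = Mul(Mul(-4, Add(T, -2)), Pow(T, -1)) = Mul(Mul(-4, Add(-2, T)), Pow(T, -1)) = Mul(Add(8, Mul(-4, T)), Pow(T, -1)) = Mul(Pow(T, -1), Add(8, Mul(-4, T))))
Function('a')(F) = 1 (Function('a')(F) = Mul(Mul(2, F), Pow(Mul(2, F), -1)) = Mul(Mul(2, F), Mul(Rational(1, 2), Pow(F, -1))) = 1)
Add(Function('a')(Function('k')(-14, -1)), Function('L')(Function('m')(-5))) = Add(1, Add(-4, Mul(8, Pow(-5, -1)))) = Add(1, Add(-4, Mul(8, Rational(-1, 5)))) = Add(1, Add(-4, Rational(-8, 5))) = Add(1, Rational(-28, 5)) = Rational(-23, 5)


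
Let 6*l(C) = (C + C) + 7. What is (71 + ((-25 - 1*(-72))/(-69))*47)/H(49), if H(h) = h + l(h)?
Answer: 5380/9177 ≈ 0.58625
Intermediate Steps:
l(C) = 7/6 + C/3 (l(C) = ((C + C) + 7)/6 = (2*C + 7)/6 = (7 + 2*C)/6 = 7/6 + C/3)
H(h) = 7/6 + 4*h/3 (H(h) = h + (7/6 + h/3) = 7/6 + 4*h/3)
(71 + ((-25 - 1*(-72))/(-69))*47)/H(49) = (71 + ((-25 - 1*(-72))/(-69))*47)/(7/6 + (4/3)*49) = (71 + ((-25 + 72)*(-1/69))*47)/(7/6 + 196/3) = (71 + (47*(-1/69))*47)/(133/2) = (71 - 47/69*47)*(2/133) = (71 - 2209/69)*(2/133) = (2690/69)*(2/133) = 5380/9177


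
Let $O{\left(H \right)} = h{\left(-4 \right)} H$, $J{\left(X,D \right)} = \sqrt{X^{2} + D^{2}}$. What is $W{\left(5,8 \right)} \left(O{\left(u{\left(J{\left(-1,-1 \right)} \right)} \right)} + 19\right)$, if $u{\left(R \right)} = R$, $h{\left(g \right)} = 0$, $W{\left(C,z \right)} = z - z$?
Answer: $0$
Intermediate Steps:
$J{\left(X,D \right)} = \sqrt{D^{2} + X^{2}}$
$W{\left(C,z \right)} = 0$
$O{\left(H \right)} = 0$ ($O{\left(H \right)} = 0 H = 0$)
$W{\left(5,8 \right)} \left(O{\left(u{\left(J{\left(-1,-1 \right)} \right)} \right)} + 19\right) = 0 \left(0 + 19\right) = 0 \cdot 19 = 0$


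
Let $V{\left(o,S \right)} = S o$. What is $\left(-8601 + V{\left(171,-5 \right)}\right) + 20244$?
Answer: $10788$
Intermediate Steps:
$\left(-8601 + V{\left(171,-5 \right)}\right) + 20244 = \left(-8601 - 855\right) + 20244 = -9456 + 20244 = 10788$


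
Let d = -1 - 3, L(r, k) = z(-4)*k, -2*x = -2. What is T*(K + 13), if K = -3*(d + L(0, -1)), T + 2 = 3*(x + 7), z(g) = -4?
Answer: 286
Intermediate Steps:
x = 1 (x = -½*(-2) = 1)
L(r, k) = -4*k
d = -4
T = 22 (T = -2 + 3*(1 + 7) = -2 + 3*8 = -2 + 24 = 22)
K = 0 (K = -3*(-4 - 4*(-1)) = -3*(-4 + 4) = -3*0 = 0)
T*(K + 13) = 22*(0 + 13) = 22*13 = 286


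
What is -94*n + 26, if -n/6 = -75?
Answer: -42274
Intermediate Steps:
n = 450 (n = -6*(-75) = 450)
-94*n + 26 = -94*450 + 26 = -42300 + 26 = -42274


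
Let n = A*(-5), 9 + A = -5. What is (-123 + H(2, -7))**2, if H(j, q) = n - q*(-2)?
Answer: 4489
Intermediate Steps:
A = -14 (A = -9 - 5 = -14)
n = 70 (n = -14*(-5) = 70)
H(j, q) = 70 + 2*q (H(j, q) = 70 - q*(-2) = 70 - (-2)*q = 70 + 2*q)
(-123 + H(2, -7))**2 = (-123 + (70 + 2*(-7)))**2 = (-123 + (70 - 14))**2 = (-123 + 56)**2 = (-67)**2 = 4489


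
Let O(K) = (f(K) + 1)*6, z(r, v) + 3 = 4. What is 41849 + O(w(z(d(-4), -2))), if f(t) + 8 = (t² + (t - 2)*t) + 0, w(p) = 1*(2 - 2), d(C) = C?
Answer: 41807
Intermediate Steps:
z(r, v) = 1 (z(r, v) = -3 + 4 = 1)
w(p) = 0 (w(p) = 1*0 = 0)
f(t) = -8 + t² + t*(-2 + t) (f(t) = -8 + ((t² + (t - 2)*t) + 0) = -8 + ((t² + (-2 + t)*t) + 0) = -8 + ((t² + t*(-2 + t)) + 0) = -8 + (t² + t*(-2 + t)) = -8 + t² + t*(-2 + t))
O(K) = -42 - 12*K + 12*K² (O(K) = ((-8 - 2*K + 2*K²) + 1)*6 = (-7 - 2*K + 2*K²)*6 = -42 - 12*K + 12*K²)
41849 + O(w(z(d(-4), -2))) = 41849 + (-42 - 12*0 + 12*0²) = 41849 + (-42 + 0 + 12*0) = 41849 + (-42 + 0 + 0) = 41849 - 42 = 41807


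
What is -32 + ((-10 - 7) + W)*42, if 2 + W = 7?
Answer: -536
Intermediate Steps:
W = 5 (W = -2 + 7 = 5)
-32 + ((-10 - 7) + W)*42 = -32 + ((-10 - 7) + 5)*42 = -32 + (-17 + 5)*42 = -32 - 12*42 = -32 - 504 = -536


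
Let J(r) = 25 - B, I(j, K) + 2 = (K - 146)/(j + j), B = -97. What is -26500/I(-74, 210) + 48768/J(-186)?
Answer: 6200506/549 ≈ 11294.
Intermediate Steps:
I(j, K) = -2 + (-146 + K)/(2*j) (I(j, K) = -2 + (K - 146)/(j + j) = -2 + (-146 + K)/((2*j)) = -2 + (-146 + K)*(1/(2*j)) = -2 + (-146 + K)/(2*j))
J(r) = 122 (J(r) = 25 - 1*(-97) = 25 + 97 = 122)
-26500/I(-74, 210) + 48768/J(-186) = -26500*(-148/(-146 + 210 - 4*(-74))) + 48768/122 = -26500*(-148/(-146 + 210 + 296)) + 48768*(1/122) = -26500/((½)*(-1/74)*360) + 24384/61 = -26500/(-90/37) + 24384/61 = -26500*(-37/90) + 24384/61 = 98050/9 + 24384/61 = 6200506/549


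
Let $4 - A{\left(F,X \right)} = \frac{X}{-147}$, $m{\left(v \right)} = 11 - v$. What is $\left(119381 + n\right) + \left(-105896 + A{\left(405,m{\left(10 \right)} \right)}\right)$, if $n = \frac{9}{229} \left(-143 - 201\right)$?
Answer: $\frac{453625324}{33663} \approx 13475.0$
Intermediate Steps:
$A{\left(F,X \right)} = 4 + \frac{X}{147}$ ($A{\left(F,X \right)} = 4 - \frac{X}{-147} = 4 - X \left(- \frac{1}{147}\right) = 4 - - \frac{X}{147} = 4 + \frac{X}{147}$)
$n = - \frac{3096}{229}$ ($n = 9 \cdot \frac{1}{229} \left(-344\right) = \frac{9}{229} \left(-344\right) = - \frac{3096}{229} \approx -13.52$)
$\left(119381 + n\right) + \left(-105896 + A{\left(405,m{\left(10 \right)} \right)}\right) = \left(119381 - \frac{3096}{229}\right) - \left(105892 - \frac{11 - 10}{147}\right) = \frac{27335153}{229} - \left(105892 - \frac{11 - 10}{147}\right) = \frac{27335153}{229} + \left(-105896 + \left(4 + \frac{1}{147} \cdot 1\right)\right) = \frac{27335153}{229} + \left(-105896 + \left(4 + \frac{1}{147}\right)\right) = \frac{27335153}{229} + \left(-105896 + \frac{589}{147}\right) = \frac{27335153}{229} - \frac{15566123}{147} = \frac{453625324}{33663}$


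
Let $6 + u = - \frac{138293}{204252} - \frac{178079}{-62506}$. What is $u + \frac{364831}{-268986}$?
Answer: $- \frac{1483661845124047}{286178139589236} \approx -5.1844$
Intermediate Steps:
$u = - \frac{24436501711}{6383487756}$ ($u = -6 - \left(- \frac{178079}{62506} + \frac{138293}{204252}\right) = -6 - - \frac{13864424825}{6383487756} = -6 + \left(- \frac{138293}{204252} + \frac{178079}{62506}\right) = -6 + \frac{13864424825}{6383487756} = - \frac{24436501711}{6383487756} \approx -3.8281$)
$u + \frac{364831}{-268986} = - \frac{24436501711}{6383487756} + \frac{364831}{-268986} = - \frac{24436501711}{6383487756} + 364831 \left(- \frac{1}{268986}\right) = - \frac{24436501711}{6383487756} - \frac{364831}{268986} = - \frac{1483661845124047}{286178139589236}$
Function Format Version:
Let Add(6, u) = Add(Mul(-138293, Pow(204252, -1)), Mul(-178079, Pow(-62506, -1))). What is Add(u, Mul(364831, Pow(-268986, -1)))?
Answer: Rational(-1483661845124047, 286178139589236) ≈ -5.1844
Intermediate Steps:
u = Rational(-24436501711, 6383487756) (u = Add(-6, Add(Mul(-138293, Pow(204252, -1)), Mul(-178079, Pow(-62506, -1)))) = Add(-6, Add(Mul(-138293, Rational(1, 204252)), Mul(-178079, Rational(-1, 62506)))) = Add(-6, Add(Rational(-138293, 204252), Rational(178079, 62506))) = Add(-6, Rational(13864424825, 6383487756)) = Rational(-24436501711, 6383487756) ≈ -3.8281)
Add(u, Mul(364831, Pow(-268986, -1))) = Add(Rational(-24436501711, 6383487756), Mul(364831, Pow(-268986, -1))) = Add(Rational(-24436501711, 6383487756), Mul(364831, Rational(-1, 268986))) = Add(Rational(-24436501711, 6383487756), Rational(-364831, 268986)) = Rational(-1483661845124047, 286178139589236)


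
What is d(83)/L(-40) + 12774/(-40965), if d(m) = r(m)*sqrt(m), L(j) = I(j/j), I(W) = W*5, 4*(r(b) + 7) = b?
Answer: -4258/13655 + 11*sqrt(83)/4 ≈ 24.742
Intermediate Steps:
r(b) = -7 + b/4
I(W) = 5*W
L(j) = 5 (L(j) = 5*(j/j) = 5*1 = 5)
d(m) = sqrt(m)*(-7 + m/4) (d(m) = (-7 + m/4)*sqrt(m) = sqrt(m)*(-7 + m/4))
d(83)/L(-40) + 12774/(-40965) = (sqrt(83)*(-28 + 83)/4)/5 + 12774/(-40965) = ((1/4)*sqrt(83)*55)*(1/5) + 12774*(-1/40965) = (55*sqrt(83)/4)*(1/5) - 4258/13655 = 11*sqrt(83)/4 - 4258/13655 = -4258/13655 + 11*sqrt(83)/4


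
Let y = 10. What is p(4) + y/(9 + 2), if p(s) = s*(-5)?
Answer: -210/11 ≈ -19.091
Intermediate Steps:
p(s) = -5*s
p(4) + y/(9 + 2) = -5*4 + 10/(9 + 2) = -20 + 10/11 = -210/11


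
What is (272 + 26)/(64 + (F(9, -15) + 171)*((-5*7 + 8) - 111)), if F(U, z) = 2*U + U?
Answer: -149/13630 ≈ -0.010932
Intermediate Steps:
F(U, z) = 3*U
(272 + 26)/(64 + (F(9, -15) + 171)*((-5*7 + 8) - 111)) = (272 + 26)/(64 + (3*9 + 171)*((-5*7 + 8) - 111)) = 298/(64 + (27 + 171)*((-35 + 8) - 111)) = 298/(64 + 198*(-27 - 111)) = 298/(64 + 198*(-138)) = 298/(64 - 27324) = 298/(-27260) = 298*(-1/27260) = -149/13630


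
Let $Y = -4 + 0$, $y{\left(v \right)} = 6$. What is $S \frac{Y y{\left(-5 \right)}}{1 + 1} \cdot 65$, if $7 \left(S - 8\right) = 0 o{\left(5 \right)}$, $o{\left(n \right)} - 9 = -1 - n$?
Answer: $-6240$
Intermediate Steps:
$o{\left(n \right)} = 8 - n$ ($o{\left(n \right)} = 9 - \left(1 + n\right) = 8 - n$)
$Y = -4$
$S = 8$ ($S = 8 + \frac{0 \left(8 - 5\right)}{7} = 8 + \frac{0 \cdot 3}{7} = 8 + \frac{1}{7} \cdot 0 = 8 + 0 = 8$)
$S \frac{Y y{\left(-5 \right)}}{1 + 1} \cdot 65 = 8 \frac{\left(-4\right) 6}{1 + 1} \cdot 65 = 8 \left(- \frac{24}{2}\right) 65 = 8 \left(\left(-24\right) \frac{1}{2}\right) 65 = 8 \left(-12\right) 65 = \left(-96\right) 65 = -6240$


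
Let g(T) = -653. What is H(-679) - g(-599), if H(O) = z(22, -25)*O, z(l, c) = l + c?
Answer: 2690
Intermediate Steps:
z(l, c) = c + l
H(O) = -3*O (H(O) = (-25 + 22)*O = -3*O)
H(-679) - g(-599) = -3*(-679) - 1*(-653) = 2037 + 653 = 2690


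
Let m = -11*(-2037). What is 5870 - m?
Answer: -16537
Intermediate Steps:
m = 22407
5870 - m = 5870 - 1*22407 = 5870 - 22407 = -16537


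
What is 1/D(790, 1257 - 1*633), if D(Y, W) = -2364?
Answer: -1/2364 ≈ -0.00042301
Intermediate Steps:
1/D(790, 1257 - 1*633) = 1/(-2364) = -1/2364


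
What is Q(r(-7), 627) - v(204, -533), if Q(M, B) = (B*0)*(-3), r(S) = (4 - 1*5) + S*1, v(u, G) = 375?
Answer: -375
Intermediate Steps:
r(S) = -1 + S (r(S) = (4 - 5) + S = -1 + S)
Q(M, B) = 0 (Q(M, B) = 0*(-3) = 0)
Q(r(-7), 627) - v(204, -533) = 0 - 1*375 = 0 - 375 = -375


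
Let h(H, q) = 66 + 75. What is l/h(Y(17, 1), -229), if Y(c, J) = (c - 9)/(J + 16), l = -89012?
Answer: -89012/141 ≈ -631.29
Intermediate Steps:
Y(c, J) = (-9 + c)/(16 + J)
h(H, q) = 141
l/h(Y(17, 1), -229) = -89012/141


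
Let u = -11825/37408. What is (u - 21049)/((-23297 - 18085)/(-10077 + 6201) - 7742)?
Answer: 13386017889/4916626960 ≈ 2.7226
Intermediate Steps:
u = -11825/37408 (u = -11825*1/37408 = -11825/37408 ≈ -0.31611)
(u - 21049)/((-23297 - 18085)/(-10077 + 6201) - 7742) = (-11825/37408 - 21049)/((-23297 - 18085)/(-10077 + 6201) - 7742) = -787412817/(37408*(-41382/(-3876) - 7742)) = -787412817/(37408*(-41382*(-1/3876) - 7742)) = -787412817/(37408*(363/34 - 7742)) = -787412817/(37408*(-262865/34)) = -787412817/37408*(-34/262865) = 13386017889/4916626960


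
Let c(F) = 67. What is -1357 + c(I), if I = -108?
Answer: -1290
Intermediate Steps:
-1357 + c(I) = -1357 + 67 = -1290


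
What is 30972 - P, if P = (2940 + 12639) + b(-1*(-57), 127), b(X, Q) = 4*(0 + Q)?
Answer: 14885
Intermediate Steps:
b(X, Q) = 4*Q
P = 16087 (P = (2940 + 12639) + 4*127 = 15579 + 508 = 16087)
30972 - P = 30972 - 1*16087 = 30972 - 16087 = 14885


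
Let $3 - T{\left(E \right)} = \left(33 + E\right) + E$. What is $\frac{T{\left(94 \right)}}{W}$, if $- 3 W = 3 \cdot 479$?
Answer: $\frac{218}{479} \approx 0.45511$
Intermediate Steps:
$T{\left(E \right)} = -30 - 2 E$ ($T{\left(E \right)} = 3 - \left(\left(33 + E\right) + E\right) = 3 - \left(33 + 2 E\right) = -30 - 2 E$)
$W = -479$ ($W = - \frac{3 \cdot 479}{3} = \left(- \frac{1}{3}\right) 1437 = -479$)
$\frac{T{\left(94 \right)}}{W} = \frac{-30 - 188}{-479} = \left(-30 - 188\right) \left(- \frac{1}{479}\right) = \left(-218\right) \left(- \frac{1}{479}\right) = \frac{218}{479}$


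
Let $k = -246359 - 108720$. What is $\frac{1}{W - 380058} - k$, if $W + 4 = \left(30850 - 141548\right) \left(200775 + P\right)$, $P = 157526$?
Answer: $\frac{14083705799948639}{39663584160} \approx 3.5508 \cdot 10^{5}$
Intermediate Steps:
$k = -355079$
$W = -39663204102$ ($W = -4 + \left(30850 - 141548\right) \left(200775 + 157526\right) = -4 - 39663204098 = -39663204102$)
$\frac{1}{W - 380058} - k = \frac{1}{-39663204102 - 380058} - -355079 = \frac{1}{-39663584160} + 355079 = - \frac{1}{39663584160} + 355079 = \frac{14083705799948639}{39663584160}$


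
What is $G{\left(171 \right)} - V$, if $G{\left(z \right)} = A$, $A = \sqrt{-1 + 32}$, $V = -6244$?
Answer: $6244 + \sqrt{31} \approx 6249.6$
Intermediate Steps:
$A = \sqrt{31} \approx 5.5678$
$G{\left(z \right)} = \sqrt{31}$
$G{\left(171 \right)} - V = \sqrt{31} - -6244 = \sqrt{31} + 6244 = 6244 + \sqrt{31}$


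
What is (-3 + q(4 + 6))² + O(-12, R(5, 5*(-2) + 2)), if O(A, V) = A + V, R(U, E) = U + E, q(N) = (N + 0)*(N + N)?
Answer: 38794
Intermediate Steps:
q(N) = 2*N² (q(N) = N*(2*N) = 2*N²)
R(U, E) = E + U
(-3 + q(4 + 6))² + O(-12, R(5, 5*(-2) + 2)) = (-3 + 2*(4 + 6)²)² + (-12 + ((5*(-2) + 2) + 5)) = (-3 + 2*10²)² + (-12 + ((-10 + 2) + 5)) = (-3 + 2*100)² + (-12 + (-8 + 5)) = (-3 + 200)² + (-12 - 3) = 197² - 15 = 38809 - 15 = 38794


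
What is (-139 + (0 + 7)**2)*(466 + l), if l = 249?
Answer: -64350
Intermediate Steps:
(-139 + (0 + 7)**2)*(466 + l) = (-139 + (0 + 7)**2)*(466 + 249) = (-139 + 7**2)*715 = (-139 + 49)*715 = -90*715 = -64350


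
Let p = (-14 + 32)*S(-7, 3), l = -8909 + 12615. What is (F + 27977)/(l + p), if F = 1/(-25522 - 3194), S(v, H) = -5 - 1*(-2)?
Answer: 803387531/104870832 ≈ 7.6607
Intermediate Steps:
S(v, H) = -3 (S(v, H) = -5 + 2 = -3)
l = 3706
F = -1/28716 (F = 1/(-28716) = -1/28716 ≈ -3.4824e-5)
p = -54 (p = (-14 + 32)*(-3) = 18*(-3) = -54)
(F + 27977)/(l + p) = (-1/28716 + 27977)/(3706 - 54) = (803387531/28716)/3652 = (803387531/28716)*(1/3652) = 803387531/104870832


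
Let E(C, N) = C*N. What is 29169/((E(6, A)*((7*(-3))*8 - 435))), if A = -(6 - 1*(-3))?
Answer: 3241/3618 ≈ 0.89580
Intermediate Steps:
A = -9 (A = -(6 + 3) = -1*9 = -9)
29169/((E(6, A)*((7*(-3))*8 - 435))) = 29169/(((6*(-9))*((7*(-3))*8 - 435))) = 29169/((-54*(-21*8 - 435))) = 29169/((-54*(-168 - 435))) = 29169/((-54*(-603))) = 29169/32562 = 29169*(1/32562) = 3241/3618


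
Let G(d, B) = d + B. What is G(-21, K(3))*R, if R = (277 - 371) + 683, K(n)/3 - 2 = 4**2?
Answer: 19437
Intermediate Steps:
K(n) = 54 (K(n) = 6 + 3*4**2 = 6 + 3*16 = 6 + 48 = 54)
G(d, B) = B + d
R = 589 (R = -94 + 683 = 589)
G(-21, K(3))*R = (54 - 21)*589 = 33*589 = 19437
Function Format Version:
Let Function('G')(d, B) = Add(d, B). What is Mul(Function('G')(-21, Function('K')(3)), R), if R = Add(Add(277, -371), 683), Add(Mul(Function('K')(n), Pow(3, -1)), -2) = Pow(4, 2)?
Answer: 19437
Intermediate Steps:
Function('K')(n) = 54 (Function('K')(n) = Add(6, Mul(3, Pow(4, 2))) = Add(6, Mul(3, 16)) = Add(6, 48) = 54)
Function('G')(d, B) = Add(B, d)
R = 589 (R = Add(-94, 683) = 589)
Mul(Function('G')(-21, Function('K')(3)), R) = Mul(Add(54, -21), 589) = Mul(33, 589) = 19437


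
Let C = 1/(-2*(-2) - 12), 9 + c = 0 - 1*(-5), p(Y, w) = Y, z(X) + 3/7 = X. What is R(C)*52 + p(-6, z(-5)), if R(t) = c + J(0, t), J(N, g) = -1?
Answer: -266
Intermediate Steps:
z(X) = -3/7 + X
c = -4 (c = -9 + (0 - 1*(-5)) = -9 + (0 + 5) = -9 + 5 = -4)
C = -⅛ (C = 1/(4 - 12) = 1/(-8) = -⅛ ≈ -0.12500)
R(t) = -5 (R(t) = -4 - 1 = -5)
R(C)*52 + p(-6, z(-5)) = -5*52 - 6 = -260 - 6 = -266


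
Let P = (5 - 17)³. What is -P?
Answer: 1728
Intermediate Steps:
P = -1728 (P = (-12)³ = -1728)
-P = -1*(-1728) = 1728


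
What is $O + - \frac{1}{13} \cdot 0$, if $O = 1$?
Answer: $1$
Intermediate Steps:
$O + - \frac{1}{13} \cdot 0 = 1 + - \frac{1}{13} \cdot 0 = 1 + \left(-1\right) \frac{1}{13} \cdot 0 = 1 - 0 = 1 + 0 = 1$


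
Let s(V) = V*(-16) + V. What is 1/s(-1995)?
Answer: 1/29925 ≈ 3.3417e-5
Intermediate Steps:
s(V) = -15*V (s(V) = -16*V + V = -15*V)
1/s(-1995) = 1/(-15*(-1995)) = 1/29925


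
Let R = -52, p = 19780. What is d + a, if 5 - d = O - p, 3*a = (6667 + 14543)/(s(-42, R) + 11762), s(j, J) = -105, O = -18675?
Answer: 448335290/11657 ≈ 38461.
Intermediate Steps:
a = 7070/11657 (a = ((6667 + 14543)/(-105 + 11762))/3 = (21210/11657)/3 = (21210*(1/11657))/3 = (⅓)*(21210/11657) = 7070/11657 ≈ 0.60650)
d = 38460 (d = 5 - (-18675 - 1*19780) = 5 - (-18675 - 19780) = 5 - 1*(-38455) = 5 + 38455 = 38460)
d + a = 38460 + 7070/11657 = 448335290/11657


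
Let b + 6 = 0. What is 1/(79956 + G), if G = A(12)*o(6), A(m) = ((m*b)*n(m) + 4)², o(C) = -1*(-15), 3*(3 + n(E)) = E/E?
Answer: 1/656196 ≈ 1.5239e-6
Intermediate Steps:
n(E) = -8/3 (n(E) = -3 + (E/E)/3 = -3 + (⅓)*1 = -3 + ⅓ = -8/3)
b = -6 (b = -6 + 0 = -6)
o(C) = 15
A(m) = (4 + 16*m)² (A(m) = ((m*(-6))*(-8/3) + 4)² = (-6*m*(-8/3) + 4)² = (16*m + 4)² = (4 + 16*m)²)
G = 576240 (G = (16*(1 + 4*12)²)*15 = (16*(1 + 48)²)*15 = (16*49²)*15 = (16*2401)*15 = 38416*15 = 576240)
1/(79956 + G) = 1/(79956 + 576240) = 1/656196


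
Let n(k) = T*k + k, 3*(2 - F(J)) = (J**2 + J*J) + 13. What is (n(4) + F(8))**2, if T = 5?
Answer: 441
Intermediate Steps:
F(J) = -7/3 - 2*J**2/3 (F(J) = 2 - ((J**2 + J*J) + 13)/3 = 2 - ((J**2 + J**2) + 13)/3 = 2 - (2*J**2 + 13)/3 = 2 - (13 + 2*J**2)/3 = 2 + (-13/3 - 2*J**2/3) = -7/3 - 2*J**2/3)
n(k) = 6*k (n(k) = 5*k + k = 6*k)
(n(4) + F(8))**2 = (6*4 + (-7/3 - 2/3*8**2))**2 = (24 + (-7/3 - 2/3*64))**2 = (24 + (-7/3 - 128/3))**2 = (24 - 45)**2 = (-21)**2 = 441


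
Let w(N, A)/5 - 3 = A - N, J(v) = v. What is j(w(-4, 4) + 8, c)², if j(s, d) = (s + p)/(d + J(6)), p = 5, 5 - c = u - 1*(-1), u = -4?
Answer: 1156/49 ≈ 23.592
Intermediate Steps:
c = 8 (c = 5 - (-4 - 1*(-1)) = 5 - (-4 + 1) = 5 - 1*(-3) = 5 + 3 = 8)
w(N, A) = 15 - 5*N + 5*A (w(N, A) = 15 + 5*(A - N) = 15 + (-5*N + 5*A) = 15 - 5*N + 5*A)
j(s, d) = (5 + s)/(6 + d) (j(s, d) = (s + 5)/(d + 6) = (5 + s)/(6 + d))
j(w(-4, 4) + 8, c)² = ((5 + ((15 - 5*(-4) + 5*4) + 8))/(6 + 8))² = ((5 + ((15 + 20 + 20) + 8))/14)² = ((5 + (55 + 8))/14)² = ((5 + 63)/14)² = ((1/14)*68)² = (34/7)² = 1156/49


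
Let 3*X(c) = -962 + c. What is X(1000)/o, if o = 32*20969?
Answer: 19/1006512 ≈ 1.8877e-5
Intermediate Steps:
o = 671008
X(c) = -962/3 + c/3 (X(c) = (-962 + c)/3 = -962/3 + c/3)
X(1000)/o = (-962/3 + (⅓)*1000)/671008 = (-962/3 + 1000/3)*(1/671008) = (38/3)*(1/671008) = 19/1006512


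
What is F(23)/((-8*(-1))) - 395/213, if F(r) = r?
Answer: 1739/1704 ≈ 1.0205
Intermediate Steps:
F(23)/((-8*(-1))) - 395/213 = 23/((-8*(-1))) - 395/213 = 23/8 - 395*1/213 = 23*(⅛) - 395/213 = 23/8 - 395/213 = 1739/1704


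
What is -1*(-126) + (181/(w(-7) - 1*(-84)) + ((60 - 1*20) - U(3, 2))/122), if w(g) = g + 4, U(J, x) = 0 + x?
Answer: 635146/4941 ≈ 128.55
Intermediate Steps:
U(J, x) = x
w(g) = 4 + g
-1*(-126) + (181/(w(-7) - 1*(-84)) + ((60 - 1*20) - U(3, 2))/122) = -1*(-126) + (181/((4 - 7) - 1*(-84)) + ((60 - 1*20) - 1*2)/122) = 126 + (181/(-3 + 84) + ((60 - 20) - 2)*(1/122)) = 126 + (181/81 + (40 - 2)*(1/122)) = 126 + (181*(1/81) + 38*(1/122)) = 126 + (181/81 + 19/61) = 126 + 12580/4941 = 635146/4941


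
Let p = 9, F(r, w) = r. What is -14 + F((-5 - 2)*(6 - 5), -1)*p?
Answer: -77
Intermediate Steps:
-14 + F((-5 - 2)*(6 - 5), -1)*p = -14 + ((-5 - 2)*(6 - 5))*9 = -14 - 7*1*9 = -14 - 7*9 = -14 - 63 = -77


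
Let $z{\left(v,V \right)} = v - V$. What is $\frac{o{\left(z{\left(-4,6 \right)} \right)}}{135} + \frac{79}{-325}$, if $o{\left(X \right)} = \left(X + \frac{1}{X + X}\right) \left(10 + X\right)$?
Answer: $- \frac{79}{325} \approx -0.24308$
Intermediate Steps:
$o{\left(X \right)} = \left(10 + X\right) \left(X + \frac{1}{2 X}\right)$ ($o{\left(X \right)} = \left(X + \frac{1}{2 X}\right) \left(10 + X\right) = \left(10 + X\right) \left(X + \frac{1}{2 X}\right)$)
$\frac{o{\left(z{\left(-4,6 \right)} \right)}}{135} + \frac{79}{-325} = \frac{\frac{1}{2} + \left(-4 - 6\right)^{2} + \frac{5}{-4 - 6} + 10 \left(-4 - 6\right)}{135} + \frac{79}{-325} = \left(\frac{1}{2} + \left(-4 - 6\right)^{2} + \frac{5}{-4 - 6} + 10 \left(-4 - 6\right)\right) \frac{1}{135} + 79 \left(- \frac{1}{325}\right) = \left(\frac{1}{2} + \left(-10\right)^{2} + \frac{5}{-10} + 10 \left(-10\right)\right) \frac{1}{135} - \frac{79}{325} = \left(\frac{1}{2} + 100 + 5 \left(- \frac{1}{10}\right) - 100\right) \frac{1}{135} - \frac{79}{325} = \left(\frac{1}{2} + 100 - \frac{1}{2} - 100\right) \frac{1}{135} - \frac{79}{325} = 0 \cdot \frac{1}{135} - \frac{79}{325} = 0 - \frac{79}{325} = - \frac{79}{325}$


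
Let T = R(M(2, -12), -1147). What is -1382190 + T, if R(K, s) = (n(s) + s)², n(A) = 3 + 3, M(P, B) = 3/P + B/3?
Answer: -80309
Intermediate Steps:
M(P, B) = 3/P + B/3 (M(P, B) = 3/P + B*(⅓) = 3/P + B/3)
n(A) = 6
R(K, s) = (6 + s)²
T = 1301881 (T = (6 - 1147)² = (-1141)² = 1301881)
-1382190 + T = -1382190 + 1301881 = -80309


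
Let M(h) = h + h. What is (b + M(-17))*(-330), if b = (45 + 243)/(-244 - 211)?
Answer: 1040028/91 ≈ 11429.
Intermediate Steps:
b = -288/455 (b = 288/(-455) = 288*(-1/455) = -288/455 ≈ -0.63297)
M(h) = 2*h
(b + M(-17))*(-330) = (-288/455 + 2*(-17))*(-330) = (-288/455 - 34)*(-330) = -15758/455*(-330) = 1040028/91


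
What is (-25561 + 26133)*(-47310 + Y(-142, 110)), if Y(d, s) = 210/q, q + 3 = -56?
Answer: -1596738000/59 ≈ -2.7063e+7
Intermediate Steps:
q = -59 (q = -3 - 56 = -59)
Y(d, s) = -210/59 (Y(d, s) = 210/(-59) = 210*(-1/59) = -210/59)
(-25561 + 26133)*(-47310 + Y(-142, 110)) = (-25561 + 26133)*(-47310 - 210/59) = 572*(-2791500/59) = -1596738000/59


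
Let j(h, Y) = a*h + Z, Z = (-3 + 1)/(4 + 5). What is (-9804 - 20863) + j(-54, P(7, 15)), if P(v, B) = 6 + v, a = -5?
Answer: -273575/9 ≈ -30397.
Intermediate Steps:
Z = -2/9 ≈ -0.22222
j(h, Y) = -2/9 - 5*h (j(h, Y) = -5*h - 2/9 = -2/9 - 5*h)
(-9804 - 20863) + j(-54, P(7, 15)) = (-9804 - 20863) + (-2/9 - 5*(-54)) = -30667 + (-2/9 + 270) = -30667 + 2428/9 = -273575/9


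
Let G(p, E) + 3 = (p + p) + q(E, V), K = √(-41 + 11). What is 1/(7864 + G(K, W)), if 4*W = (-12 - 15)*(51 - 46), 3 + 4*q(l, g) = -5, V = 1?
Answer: 7859/61764001 - 2*I*√30/61764001 ≈ 0.00012724 - 1.7736e-7*I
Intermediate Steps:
q(l, g) = -2 (q(l, g) = -¾ + (¼)*(-5) = -¾ - 5/4 = -2)
W = -135/4 (W = ((-12 - 15)*(51 - 46))/4 = (-27*5)/4 = (¼)*(-135) = -135/4 ≈ -33.750)
K = I*√30 (K = √(-30) = I*√30 ≈ 5.4772*I)
G(p, E) = -5 + 2*p (G(p, E) = -3 + ((p + p) - 2) = -3 + (2*p - 2) = -3 + (-2 + 2*p) = -5 + 2*p)
1/(7864 + G(K, W)) = 1/(7864 + (-5 + 2*(I*√30))) = 1/(7864 + (-5 + 2*I*√30)) = 1/(7859 + 2*I*√30)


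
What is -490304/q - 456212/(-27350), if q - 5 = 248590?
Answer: 10000220774/679907325 ≈ 14.708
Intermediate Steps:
q = 248595 (q = 5 + 248590 = 248595)
-490304/q - 456212/(-27350) = -490304/248595 - 456212/(-27350) = -490304*1/248595 - 456212*(-1/27350) = -490304/248595 + 228106/13675 = 10000220774/679907325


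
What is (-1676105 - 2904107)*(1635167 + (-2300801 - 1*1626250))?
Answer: 10497314599408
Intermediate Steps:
(-1676105 - 2904107)*(1635167 + (-2300801 - 1*1626250)) = -4580212*(1635167 + (-2300801 - 1626250)) = -4580212*(1635167 - 3927051) = -4580212*(-2291884) = 10497314599408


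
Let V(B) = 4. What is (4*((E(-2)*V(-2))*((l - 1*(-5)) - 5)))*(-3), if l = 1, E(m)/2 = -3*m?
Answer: -576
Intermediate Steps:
E(m) = -6*m (E(m) = 2*(-3*m) = -6*m)
(4*((E(-2)*V(-2))*((l - 1*(-5)) - 5)))*(-3) = (4*((-6*(-2)*4)*((1 - 1*(-5)) - 5)))*(-3) = (4*((12*4)*((1 + 5) - 5)))*(-3) = (4*(48*(6 - 5)))*(-3) = (4*(48*1))*(-3) = (4*48)*(-3) = 192*(-3) = -576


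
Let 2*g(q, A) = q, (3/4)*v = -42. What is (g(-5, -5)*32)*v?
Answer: 4480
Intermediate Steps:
v = -56 (v = (4/3)*(-42) = -56)
g(q, A) = q/2
(g(-5, -5)*32)*v = (((½)*(-5))*32)*(-56) = -5/2*32*(-56) = -80*(-56) = 4480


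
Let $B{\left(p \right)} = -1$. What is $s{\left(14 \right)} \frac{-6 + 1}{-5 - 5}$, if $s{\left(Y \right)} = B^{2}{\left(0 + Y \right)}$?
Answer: $\frac{1}{2} \approx 0.5$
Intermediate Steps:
$s{\left(Y \right)} = 1$ ($s{\left(Y \right)} = \left(-1\right)^{2} = 1$)
$s{\left(14 \right)} \frac{-6 + 1}{-5 - 5} = 1 \frac{-6 + 1}{-5 - 5} = 1 \left(- \frac{5}{-10}\right) = 1 \left(\left(-5\right) \left(- \frac{1}{10}\right)\right) = 1 \cdot \frac{1}{2} = \frac{1}{2}$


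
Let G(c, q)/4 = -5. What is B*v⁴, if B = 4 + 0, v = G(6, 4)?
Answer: 640000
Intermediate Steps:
G(c, q) = -20 (G(c, q) = 4*(-5) = -20)
v = -20
B = 4
B*v⁴ = 4*(-20)⁴ = 4*160000 = 640000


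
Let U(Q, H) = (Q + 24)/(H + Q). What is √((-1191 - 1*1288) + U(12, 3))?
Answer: I*√61915/5 ≈ 49.765*I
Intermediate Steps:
U(Q, H) = (24 + Q)/(H + Q)
√((-1191 - 1*1288) + U(12, 3)) = √((-1191 - 1*1288) + (24 + 12)/(3 + 12)) = √((-1191 - 1288) + 36/15) = √(-2479 + (1/15)*36) = √(-2479 + 12/5) = √(-12383/5) = I*√61915/5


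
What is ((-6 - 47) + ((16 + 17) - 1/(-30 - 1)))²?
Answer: 383161/961 ≈ 398.71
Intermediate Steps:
((-6 - 47) + ((16 + 17) - 1/(-30 - 1)))² = (-53 + (33 - 1/(-31)))² = (-53 + (33 - 1*(-1/31)))² = (-53 + (33 + 1/31))² = (-53 + 1024/31)² = (-619/31)² = 383161/961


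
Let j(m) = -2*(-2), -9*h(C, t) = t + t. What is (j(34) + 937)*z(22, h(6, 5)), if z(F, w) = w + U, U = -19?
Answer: -170321/9 ≈ -18925.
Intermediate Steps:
h(C, t) = -2*t/9 (h(C, t) = -(t + t)/9 = -2*t/9)
j(m) = 4
z(F, w) = -19 + w (z(F, w) = w - 19 = -19 + w)
(j(34) + 937)*z(22, h(6, 5)) = (4 + 937)*(-19 - 2/9*5) = 941*(-19 - 10/9) = 941*(-181/9) = -170321/9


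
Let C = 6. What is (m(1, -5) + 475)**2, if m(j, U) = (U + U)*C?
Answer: 172225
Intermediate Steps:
m(j, U) = 12*U (m(j, U) = (U + U)*6 = (2*U)*6 = 12*U)
(m(1, -5) + 475)**2 = (12*(-5) + 475)**2 = (-60 + 475)**2 = 415**2 = 172225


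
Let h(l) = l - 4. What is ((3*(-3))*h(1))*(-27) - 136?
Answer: -865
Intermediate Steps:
h(l) = -4 + l
((3*(-3))*h(1))*(-27) - 136 = ((3*(-3))*(-4 + 1))*(-27) - 136 = -9*(-3)*(-27) - 136 = 27*(-27) - 136 = -729 - 136 = -865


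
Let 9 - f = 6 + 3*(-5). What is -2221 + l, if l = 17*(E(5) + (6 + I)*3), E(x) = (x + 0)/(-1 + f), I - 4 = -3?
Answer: -1859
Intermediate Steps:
I = 1 (I = 4 - 3 = 1)
f = 18 (f = 9 - (6 + 3*(-5)) = 9 - (6 - 15) = 9 - 1*(-9) = 9 + 9 = 18)
E(x) = x/17 (E(x) = (x + 0)/(-1 + 18) = x/17)
l = 362 (l = 17*((1/17)*5 + (6 + 1)*3) = 17*(5/17 + 7*3) = 17*(5/17 + 21) = 17*(362/17) = 362)
-2221 + l = -2221 + 362 = -1859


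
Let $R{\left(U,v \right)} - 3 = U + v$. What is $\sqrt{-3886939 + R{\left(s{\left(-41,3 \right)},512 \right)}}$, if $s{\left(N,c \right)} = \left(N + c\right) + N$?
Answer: $i \sqrt{3886503} \approx 1971.4 i$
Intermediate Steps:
$s{\left(N,c \right)} = c + 2 N$
$R{\left(U,v \right)} = 3 + U + v$ ($R{\left(U,v \right)} = 3 + \left(U + v\right) = 3 + U + v$)
$\sqrt{-3886939 + R{\left(s{\left(-41,3 \right)},512 \right)}} = \sqrt{-3886939 + \left(3 + \left(3 + 2 \left(-41\right)\right) + 512\right)} = \sqrt{-3886939 + \left(3 + \left(3 - 82\right) + 512\right)} = \sqrt{-3886939 + \left(3 - 79 + 512\right)} = \sqrt{-3886939 + 436} = \sqrt{-3886503} = i \sqrt{3886503}$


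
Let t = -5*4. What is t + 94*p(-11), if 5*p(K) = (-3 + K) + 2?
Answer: -1228/5 ≈ -245.60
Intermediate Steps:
p(K) = -⅕ + K/5 (p(K) = ((-3 + K) + 2)/5 = (-1 + K)/5 = -⅕ + K/5)
t = -20
t + 94*p(-11) = -20 + 94*(-⅕ + (⅕)*(-11)) = -20 + 94*(-⅕ - 11/5) = -20 + 94*(-12/5) = -20 - 1128/5 = -1228/5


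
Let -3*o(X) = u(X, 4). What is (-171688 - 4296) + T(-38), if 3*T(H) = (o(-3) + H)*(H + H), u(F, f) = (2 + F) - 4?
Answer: -1575572/9 ≈ -1.7506e+5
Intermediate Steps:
u(F, f) = -2 + F
o(X) = 2/3 - X/3 (o(X) = -(-2 + X)/3 = 2/3 - X/3)
T(H) = 2*H*(5/3 + H)/3 (T(H) = (((2/3 - 1/3*(-3)) + H)*(H + H))/3 = (((2/3 + 1) + H)*(2*H))/3 = ((5/3 + H)*(2*H))/3 = (2*H*(5/3 + H))/3 = 2*H*(5/3 + H)/3)
(-171688 - 4296) + T(-38) = (-171688 - 4296) + (2/9)*(-38)*(5 + 3*(-38)) = -175984 + (2/9)*(-38)*(5 - 114) = -175984 + (2/9)*(-38)*(-109) = -175984 + 8284/9 = -1575572/9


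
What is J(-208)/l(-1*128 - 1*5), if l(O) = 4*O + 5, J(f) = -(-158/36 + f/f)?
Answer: -61/9486 ≈ -0.0064305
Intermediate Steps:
J(f) = 61/18 (J(f) = -(-158*1/36 + 1) = -(-79/18 + 1) = -1*(-61/18) = 61/18)
l(O) = 5 + 4*O
J(-208)/l(-1*128 - 1*5) = 61/(18*(5 + 4*(-1*128 - 1*5))) = 61/(18*(5 + 4*(-128 - 5))) = 61/(18*(5 + 4*(-133))) = 61/(18*(5 - 532)) = (61/18)/(-527) = (61/18)*(-1/527) = -61/9486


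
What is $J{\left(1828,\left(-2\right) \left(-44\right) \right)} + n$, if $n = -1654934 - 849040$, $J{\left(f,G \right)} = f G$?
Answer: $-2343110$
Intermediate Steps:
$J{\left(f,G \right)} = G f$
$n = -2503974$
$J{\left(1828,\left(-2\right) \left(-44\right) \right)} + n = \left(-2\right) \left(-44\right) 1828 - 2503974 = 88 \cdot 1828 - 2503974 = 160864 - 2503974 = -2343110$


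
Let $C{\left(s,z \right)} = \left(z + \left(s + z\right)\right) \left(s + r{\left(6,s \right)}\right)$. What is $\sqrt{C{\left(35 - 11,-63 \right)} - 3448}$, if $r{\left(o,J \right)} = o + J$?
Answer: $2 i \sqrt{2239} \approx 94.636 i$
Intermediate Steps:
$r{\left(o,J \right)} = J + o$
$C{\left(s,z \right)} = \left(6 + 2 s\right) \left(s + 2 z\right)$ ($C{\left(s,z \right)} = \left(z + \left(s + z\right)\right) \left(s + \left(s + 6\right)\right) = \left(s + 2 z\right) \left(s + \left(6 + s\right)\right) = \left(s + 2 z\right) \left(6 + 2 s\right) = \left(6 + 2 s\right) \left(s + 2 z\right)$)
$\sqrt{C{\left(35 - 11,-63 \right)} - 3448} = \sqrt{\left(2 \left(35 - 11\right)^{2} + 6 \left(35 - 11\right) + 12 \left(-63\right) + 4 \left(35 - 11\right) \left(-63\right)\right) - 3448} = \sqrt{\left(2 \cdot 24^{2} + 6 \cdot 24 - 756 + 4 \cdot 24 \left(-63\right)\right) - 3448} = \sqrt{\left(2 \cdot 576 + 144 - 756 - 6048\right) - 3448} = \sqrt{\left(1152 + 144 - 756 - 6048\right) - 3448} = \sqrt{-5508 - 3448} = \sqrt{-8956} = 2 i \sqrt{2239}$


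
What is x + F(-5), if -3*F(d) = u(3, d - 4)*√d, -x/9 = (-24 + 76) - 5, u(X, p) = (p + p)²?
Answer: -423 - 108*I*√5 ≈ -423.0 - 241.5*I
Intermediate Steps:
u(X, p) = 4*p² (u(X, p) = (2*p)² = 4*p²)
x = -423 (x = -9*((-24 + 76) - 5) = -9*(52 - 5) = -9*47 = -423)
F(d) = -4*√d*(-4 + d)²/3 (F(d) = -4*(d - 4)²*√d/3 = -4*(-4 + d)²*√d/3 = -4*√d*(-4 + d)²/3)
x + F(-5) = -423 - 4*√(-5)*(-4 - 5)²/3 = -423 - 4/3*I*√5*(-9)² = -423 - 4/3*I*√5*81 = -423 - 108*I*√5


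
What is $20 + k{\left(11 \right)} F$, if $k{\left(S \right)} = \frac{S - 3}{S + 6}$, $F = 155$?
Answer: $\frac{1580}{17} \approx 92.941$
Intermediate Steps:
$k{\left(S \right)} = \frac{-3 + S}{6 + S}$
$20 + k{\left(11 \right)} F = 20 + \frac{-3 + 11}{6 + 11} \cdot 155 = 20 + \frac{1}{17} \cdot 8 \cdot 155 = 20 + \frac{8}{17} \cdot 155 = 20 + \frac{1240}{17} = \frac{1580}{17}$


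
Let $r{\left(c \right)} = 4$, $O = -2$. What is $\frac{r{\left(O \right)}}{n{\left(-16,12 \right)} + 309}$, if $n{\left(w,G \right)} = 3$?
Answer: $\frac{1}{78} \approx 0.012821$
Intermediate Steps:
$\frac{r{\left(O \right)}}{n{\left(-16,12 \right)} + 309} = \frac{1}{3 + 309} \cdot 4 = \frac{1}{312} \cdot 4 = \frac{1}{78}$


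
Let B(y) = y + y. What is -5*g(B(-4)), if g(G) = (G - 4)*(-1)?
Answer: -60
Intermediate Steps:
B(y) = 2*y
g(G) = 4 - G (g(G) = (-4 + G)*(-1) = 4 - G)
-5*g(B(-4)) = -5*(4 - 2*(-4)) = -5*(4 - 1*(-8)) = -5*(4 + 8) = -5*12 = -60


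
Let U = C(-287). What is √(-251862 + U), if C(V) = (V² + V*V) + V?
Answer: I*√87411 ≈ 295.65*I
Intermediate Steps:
C(V) = V + 2*V² (C(V) = (V² + V²) + V = 2*V² + V = V + 2*V²)
U = 164451 (U = -287*(1 + 2*(-287)) = -287*(1 - 574) = -287*(-573) = 164451)
√(-251862 + U) = √(-251862 + 164451) = √(-87411) = I*√87411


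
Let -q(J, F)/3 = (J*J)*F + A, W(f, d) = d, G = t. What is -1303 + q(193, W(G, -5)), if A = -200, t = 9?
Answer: 558032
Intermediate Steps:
G = 9
q(J, F) = 600 - 3*F*J² (q(J, F) = -3*((J*J)*F - 200) = -3*(J²*F - 200) = -3*(F*J² - 200) = -3*(-200 + F*J²) = 600 - 3*F*J²)
-1303 + q(193, W(G, -5)) = -1303 + (600 - 3*(-5)*193²) = -1303 + (600 - 3*(-5)*37249) = -1303 + (600 + 558735) = -1303 + 559335 = 558032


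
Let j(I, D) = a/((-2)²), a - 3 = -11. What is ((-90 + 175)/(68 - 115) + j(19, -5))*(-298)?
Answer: 53342/47 ≈ 1134.9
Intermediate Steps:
a = -8 (a = 3 - 11 = -8)
j(I, D) = -2 (j(I, D) = -8/((-2)²) = -8/4 = -8*¼ = -2)
((-90 + 175)/(68 - 115) + j(19, -5))*(-298) = ((-90 + 175)/(68 - 115) - 2)*(-298) = (85/(-47) - 2)*(-298) = (85*(-1/47) - 2)*(-298) = (-85/47 - 2)*(-298) = -179/47*(-298) = 53342/47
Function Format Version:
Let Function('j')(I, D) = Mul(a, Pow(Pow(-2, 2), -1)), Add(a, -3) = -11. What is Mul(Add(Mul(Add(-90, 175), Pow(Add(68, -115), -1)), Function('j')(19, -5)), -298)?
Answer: Rational(53342, 47) ≈ 1134.9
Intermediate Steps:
a = -8 (a = Add(3, -11) = -8)
Function('j')(I, D) = -2 (Function('j')(I, D) = Mul(-8, Pow(Pow(-2, 2), -1)) = Mul(-8, Pow(4, -1)) = Mul(-8, Rational(1, 4)) = -2)
Mul(Add(Mul(Add(-90, 175), Pow(Add(68, -115), -1)), Function('j')(19, -5)), -298) = Mul(Add(Mul(Add(-90, 175), Pow(Add(68, -115), -1)), -2), -298) = Mul(Add(Mul(85, Pow(-47, -1)), -2), -298) = Mul(Add(Mul(85, Rational(-1, 47)), -2), -298) = Mul(Add(Rational(-85, 47), -2), -298) = Mul(Rational(-179, 47), -298) = Rational(53342, 47)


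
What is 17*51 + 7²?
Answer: 916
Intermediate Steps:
17*51 + 7² = 867 + 49 = 916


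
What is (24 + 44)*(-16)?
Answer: -1088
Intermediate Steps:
(24 + 44)*(-16) = 68*(-16) = -1088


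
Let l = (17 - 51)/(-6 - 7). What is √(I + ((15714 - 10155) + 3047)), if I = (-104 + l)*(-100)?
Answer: √3167814/13 ≈ 136.91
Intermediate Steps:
l = 34/13 (l = -34/(-13) = -34*(-1/13) = 34/13 ≈ 2.6154)
I = 131800/13 (I = (-104 + 34/13)*(-100) = -1318/13*(-100) = 131800/13 ≈ 10138.)
√(I + ((15714 - 10155) + 3047)) = √(131800/13 + ((15714 - 10155) + 3047)) = √(131800/13 + (5559 + 3047)) = √(131800/13 + 8606) = √(243678/13) = √3167814/13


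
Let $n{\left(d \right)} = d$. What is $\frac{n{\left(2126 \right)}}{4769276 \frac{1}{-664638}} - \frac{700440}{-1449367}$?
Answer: $- \frac{511161132253239}{1728107812073} \approx -295.79$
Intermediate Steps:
$\frac{n{\left(2126 \right)}}{4769276 \frac{1}{-664638}} - \frac{700440}{-1449367} = \frac{2126}{4769276 \frac{1}{-664638}} - \frac{700440}{-1449367} = \frac{2126}{4769276 \left(- \frac{1}{664638}\right)} - - \frac{700440}{1449367} = \frac{2126}{- \frac{2384638}{332319}} + \frac{700440}{1449367} = 2126 \left(- \frac{332319}{2384638}\right) + \frac{700440}{1449367} = - \frac{353255097}{1192319} + \frac{700440}{1449367} = - \frac{511161132253239}{1728107812073}$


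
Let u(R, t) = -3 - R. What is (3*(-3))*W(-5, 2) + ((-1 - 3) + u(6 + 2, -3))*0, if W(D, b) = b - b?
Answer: 0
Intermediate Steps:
W(D, b) = 0
(3*(-3))*W(-5, 2) + ((-1 - 3) + u(6 + 2, -3))*0 = (3*(-3))*0 + ((-1 - 3) + (-3 - (6 + 2)))*0 = -9*0 + (-4 + (-3 - 1*8))*0 = 0 + (-4 + (-3 - 8))*0 = 0 + (-4 - 11)*0 = 0 - 15*0 = 0 + 0 = 0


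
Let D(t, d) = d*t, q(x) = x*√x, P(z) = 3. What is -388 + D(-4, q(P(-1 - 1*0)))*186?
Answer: -388 - 2232*√3 ≈ -4253.9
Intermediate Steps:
q(x) = x^(3/2)
-388 + D(-4, q(P(-1 - 1*0)))*186 = -388 + (3^(3/2)*(-4))*186 = -388 + ((3*√3)*(-4))*186 = -388 - 12*√3*186 = -388 - 2232*√3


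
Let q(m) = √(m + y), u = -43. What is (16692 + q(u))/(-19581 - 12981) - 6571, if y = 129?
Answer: -35663599/5427 - √86/32562 ≈ -6571.5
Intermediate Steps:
q(m) = √(129 + m) (q(m) = √(m + 129) = √(129 + m))
(16692 + q(u))/(-19581 - 12981) - 6571 = (16692 + √(129 - 43))/(-19581 - 12981) - 6571 = (16692 + √86)/(-32562) - 6571 = (16692 + √86)*(-1/32562) - 6571 = (-2782/5427 - √86/32562) - 6571 = -35663599/5427 - √86/32562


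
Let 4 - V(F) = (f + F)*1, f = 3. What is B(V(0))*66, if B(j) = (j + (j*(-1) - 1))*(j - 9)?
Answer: 528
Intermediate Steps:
V(F) = 1 - F (V(F) = 4 - (3 + F) = 4 + (-3 - F) = 1 - F)
B(j) = 9 - j (B(j) = (j + (-j - 1))*(-9 + j) = (j + (-1 - j))*(-9 + j) = -(-9 + j) = 9 - j)
B(V(0))*66 = (9 - (1 - 1*0))*66 = (9 - (1 + 0))*66 = (9 - 1*1)*66 = (9 - 1)*66 = 8*66 = 528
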